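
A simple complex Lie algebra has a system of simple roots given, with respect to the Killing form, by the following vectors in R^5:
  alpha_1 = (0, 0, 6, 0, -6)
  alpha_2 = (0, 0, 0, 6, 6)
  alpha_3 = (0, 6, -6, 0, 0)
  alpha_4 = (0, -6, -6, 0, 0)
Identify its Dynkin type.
type D_4

Compute the Cartan integers a_ij = 2(alpha_i, alpha_j)/(alpha_j, alpha_j); the resulting 4x4 Cartan matrix is
[[2, -1, -1, -1], [-1, 2, 0, 0], [-1, 0, 2, 0], [-1, 0, 0, 2]].
All simple roots have the same length, so the diagram is simply laced. The associated Dynkin diagram is a chain of 2 nodes with a fork of two nodes at one end (D_4), so the type is D_4 (the algebra so(8)).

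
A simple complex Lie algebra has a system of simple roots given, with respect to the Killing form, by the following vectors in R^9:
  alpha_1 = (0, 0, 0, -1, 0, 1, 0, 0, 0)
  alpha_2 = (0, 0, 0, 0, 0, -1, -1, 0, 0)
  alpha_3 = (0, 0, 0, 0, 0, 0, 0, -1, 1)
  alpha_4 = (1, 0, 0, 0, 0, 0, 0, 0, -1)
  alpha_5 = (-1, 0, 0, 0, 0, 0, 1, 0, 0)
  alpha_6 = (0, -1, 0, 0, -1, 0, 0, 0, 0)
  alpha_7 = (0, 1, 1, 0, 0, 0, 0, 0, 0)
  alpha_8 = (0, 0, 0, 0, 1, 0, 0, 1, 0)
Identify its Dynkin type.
Compute the Cartan integers a_ij = 2(alpha_i, alpha_j)/(alpha_j, alpha_j); the resulting 8x8 Cartan matrix is
[[2, -1, 0, 0, 0, 0, 0, 0], [-1, 2, 0, 0, -1, 0, 0, 0], [0, 0, 2, -1, 0, 0, 0, -1], [0, 0, -1, 2, -1, 0, 0, 0], [0, -1, 0, -1, 2, 0, 0, 0], [0, 0, 0, 0, 0, 2, -1, -1], [0, 0, 0, 0, 0, -1, 2, 0], [0, 0, -1, 0, 0, -1, 0, 2]].
All simple roots have the same length, so the diagram is simply laced. The associated Dynkin diagram is a chain of 8 nodes with single edges (A_8), so the type is A_8 (the algebra sl(9)).

A8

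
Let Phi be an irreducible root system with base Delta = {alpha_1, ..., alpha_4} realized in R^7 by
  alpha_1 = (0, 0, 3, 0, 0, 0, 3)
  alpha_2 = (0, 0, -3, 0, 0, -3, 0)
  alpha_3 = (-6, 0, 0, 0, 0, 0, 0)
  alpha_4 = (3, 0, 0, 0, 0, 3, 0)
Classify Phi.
type C_4

Compute the Cartan integers a_ij = 2(alpha_i, alpha_j)/(alpha_j, alpha_j); the resulting 4x4 Cartan matrix is
[[2, -1, 0, 0], [-1, 2, 0, -1], [0, 0, 2, -2], [0, -1, -1, 2]].
The roots have two lengths (squared-length ratio 2:1); the short ones are alpha_{1,2,4}. The associated Dynkin diagram is a chain of 4 nodes with a double edge at one end; the terminal node there is the unique long simple root (C_4), so the type is C_4 (the algebra sp(8)).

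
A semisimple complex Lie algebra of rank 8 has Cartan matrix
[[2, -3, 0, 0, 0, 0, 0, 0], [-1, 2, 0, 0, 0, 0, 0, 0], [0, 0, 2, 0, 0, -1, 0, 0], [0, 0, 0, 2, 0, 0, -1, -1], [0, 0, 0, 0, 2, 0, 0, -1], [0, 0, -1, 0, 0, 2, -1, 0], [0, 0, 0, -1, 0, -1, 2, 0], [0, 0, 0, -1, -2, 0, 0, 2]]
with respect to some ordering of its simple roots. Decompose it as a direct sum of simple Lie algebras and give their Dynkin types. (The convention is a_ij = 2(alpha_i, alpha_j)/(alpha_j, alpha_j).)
B_6 + G_2

The diagram associated to this matrix has two connected components: the simple roots {alpha_3, alpha_4, alpha_5, alpha_6, alpha_7, alpha_8} form a chain of 6 nodes with a double edge at one end; the terminal node there is the unique short simple root (B_6), and {alpha_1, alpha_2} form two nodes joined by a triple edge (G_2). A semisimple Lie algebra decomposes uniquely as the direct sum of simple ideals, one per connected component of its Dynkin diagram, so g ≅ B_6 ⊕ G_2 (dimension 78 + 14 = 92).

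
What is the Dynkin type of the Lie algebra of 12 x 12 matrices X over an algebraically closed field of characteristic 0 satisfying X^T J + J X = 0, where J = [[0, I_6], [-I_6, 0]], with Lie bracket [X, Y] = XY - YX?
type C_6

This is sp(12), which has dimension 12(12+1)/2 = 78 and rank 12/2 = 6. In the classification of classical Lie algebras, the symplectic algebra sp(2n) has type C_n; here n = 6, so the Dynkin diagram is a chain of 6 nodes with a double edge at one end; the terminal node there is the unique long simple root (C_6). Hence the type is C_6.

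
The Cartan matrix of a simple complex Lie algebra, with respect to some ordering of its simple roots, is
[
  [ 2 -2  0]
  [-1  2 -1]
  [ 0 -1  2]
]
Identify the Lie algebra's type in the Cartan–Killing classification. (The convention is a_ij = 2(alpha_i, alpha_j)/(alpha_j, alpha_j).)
The matrix has rank 3 with 2's on the diagonal. Reading the off-diagonal entries as Dynkin edges (a single edge where a_ij = a_ji = -1; a double or triple edge where a_ij * a_ji = 2 or 3), the diagram is a chain of 3 nodes with a double edge at one end; the terminal node there is the unique long simple root (C_3). One simple-root ordering that puts it in standard form is (alpha_3, alpha_2, alpha_1). So the algebra is type C_3, i.e. sp(6).

C_3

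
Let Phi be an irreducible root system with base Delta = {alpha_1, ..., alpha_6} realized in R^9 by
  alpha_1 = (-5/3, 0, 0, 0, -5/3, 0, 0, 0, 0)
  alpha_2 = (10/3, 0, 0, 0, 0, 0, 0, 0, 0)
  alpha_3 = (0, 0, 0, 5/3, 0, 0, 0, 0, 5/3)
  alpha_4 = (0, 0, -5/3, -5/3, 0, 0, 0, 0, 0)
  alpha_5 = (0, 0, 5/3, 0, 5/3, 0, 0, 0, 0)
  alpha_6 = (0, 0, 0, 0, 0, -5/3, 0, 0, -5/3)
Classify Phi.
C_6 (sp(12))

Compute the Cartan integers a_ij = 2(alpha_i, alpha_j)/(alpha_j, alpha_j); the resulting 6x6 Cartan matrix is
[[2, -1, 0, 0, -1, 0], [-2, 2, 0, 0, 0, 0], [0, 0, 2, -1, 0, -1], [0, 0, -1, 2, -1, 0], [-1, 0, 0, -1, 2, 0], [0, 0, -1, 0, 0, 2]].
The roots have two lengths (squared-length ratio 2:1); the short ones are alpha_{1,3,4,5,6}. The associated Dynkin diagram is a chain of 6 nodes with a double edge at one end; the terminal node there is the unique long simple root (C_6), so the type is C_6 (the algebra sp(12)).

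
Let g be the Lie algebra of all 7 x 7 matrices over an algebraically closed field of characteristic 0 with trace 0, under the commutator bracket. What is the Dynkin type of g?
This is sl(7), which has dimension 7^2 - 1 = 48 and rank 7 - 1 = 6 (a Cartan subalgebra is the diagonal traceless matrices). In the classification of classical Lie algebras, the special linear algebra sl(n+1) has type A_n; here n = 6, so the Dynkin diagram is a chain of 6 nodes with single edges (A_6). Hence the type is A_6.

A6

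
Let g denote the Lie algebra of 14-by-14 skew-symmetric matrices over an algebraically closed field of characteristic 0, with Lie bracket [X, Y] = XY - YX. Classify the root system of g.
D_7

This is so(14) with 14 even, which has dimension 14(14-1)/2 = 91 and rank 14/2 = 7. In the classification of classical Lie algebras, the orthogonal algebra so(2n) in an even number of variables has type D_n; here n = 7, so the Dynkin diagram is a chain of 5 nodes with a fork of two nodes at one end (D_7). Hence the type is D_7.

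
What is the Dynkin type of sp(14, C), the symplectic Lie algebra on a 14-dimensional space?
C_7

This is sp(14), which has dimension 14(14+1)/2 = 105 and rank 14/2 = 7. In the classification of classical Lie algebras, the symplectic algebra sp(2n) has type C_n; here n = 7, so the Dynkin diagram is a chain of 7 nodes with a double edge at one end; the terminal node there is the unique long simple root (C_7). Hence the type is C_7.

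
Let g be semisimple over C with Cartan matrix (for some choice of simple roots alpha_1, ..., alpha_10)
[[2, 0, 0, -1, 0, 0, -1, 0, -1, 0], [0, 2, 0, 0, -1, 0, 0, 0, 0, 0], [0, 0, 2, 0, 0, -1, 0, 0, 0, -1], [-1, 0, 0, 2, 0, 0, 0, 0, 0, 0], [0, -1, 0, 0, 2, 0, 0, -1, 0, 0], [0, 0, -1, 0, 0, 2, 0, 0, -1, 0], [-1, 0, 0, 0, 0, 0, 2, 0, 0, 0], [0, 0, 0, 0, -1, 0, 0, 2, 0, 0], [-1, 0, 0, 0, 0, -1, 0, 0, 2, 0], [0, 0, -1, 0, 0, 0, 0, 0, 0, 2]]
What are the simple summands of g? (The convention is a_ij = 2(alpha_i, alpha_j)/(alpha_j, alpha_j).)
A_3 ⊕ D_7

The diagram associated to this matrix has two connected components: the simple roots {alpha_2, alpha_5, alpha_8} form a chain of 3 nodes with single edges (A_3), and {alpha_1, alpha_3, alpha_4, alpha_6, alpha_7, alpha_9, alpha_10} form a chain of 5 nodes with a fork of two nodes at one end (D_7). A semisimple Lie algebra decomposes uniquely as the direct sum of simple ideals, one per connected component of its Dynkin diagram, so g ≅ A_3 ⊕ D_7 (dimension 15 + 91 = 106).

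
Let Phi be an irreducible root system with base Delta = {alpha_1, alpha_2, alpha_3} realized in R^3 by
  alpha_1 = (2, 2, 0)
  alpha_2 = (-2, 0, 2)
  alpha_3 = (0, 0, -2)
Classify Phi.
Compute the Cartan integers a_ij = 2(alpha_i, alpha_j)/(alpha_j, alpha_j); the resulting 3x3 Cartan matrix is
[[2, -1, 0], [-1, 2, -2], [0, -1, 2]].
The roots have two lengths (squared-length ratio 2:1); the short ones are alpha_{3}. The associated Dynkin diagram is a chain of 3 nodes with a double edge at one end; the terminal node there is the unique short simple root (B_3), so the type is B_3 (the algebra so(7)).

B_3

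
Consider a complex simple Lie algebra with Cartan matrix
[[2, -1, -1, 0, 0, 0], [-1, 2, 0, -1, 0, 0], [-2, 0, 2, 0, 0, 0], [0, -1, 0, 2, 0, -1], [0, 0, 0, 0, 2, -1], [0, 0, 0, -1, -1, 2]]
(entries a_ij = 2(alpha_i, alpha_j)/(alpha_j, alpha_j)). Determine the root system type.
The matrix has rank 6 with 2's on the diagonal. Reading the off-diagonal entries as Dynkin edges (a single edge where a_ij = a_ji = -1; a double or triple edge where a_ij * a_ji = 2 or 3), the diagram is a chain of 6 nodes with a double edge at one end; the terminal node there is the unique long simple root (C_6). One simple-root ordering that puts it in standard form is (alpha_5, alpha_6, alpha_4, alpha_2, alpha_1, alpha_3). So the algebra is type C_6, i.e. sp(12).

C_6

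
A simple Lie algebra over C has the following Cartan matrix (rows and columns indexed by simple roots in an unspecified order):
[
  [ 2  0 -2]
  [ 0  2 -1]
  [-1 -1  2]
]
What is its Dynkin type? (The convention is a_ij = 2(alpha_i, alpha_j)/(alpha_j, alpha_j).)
C_3 (sp(6))

The matrix has rank 3 with 2's on the diagonal. Reading the off-diagonal entries as Dynkin edges (a single edge where a_ij = a_ji = -1; a double or triple edge where a_ij * a_ji = 2 or 3), the diagram is a chain of 3 nodes with a double edge at one end; the terminal node there is the unique long simple root (C_3). One simple-root ordering that puts it in standard form is (alpha_2, alpha_3, alpha_1). So the algebra is type C_3, i.e. sp(6).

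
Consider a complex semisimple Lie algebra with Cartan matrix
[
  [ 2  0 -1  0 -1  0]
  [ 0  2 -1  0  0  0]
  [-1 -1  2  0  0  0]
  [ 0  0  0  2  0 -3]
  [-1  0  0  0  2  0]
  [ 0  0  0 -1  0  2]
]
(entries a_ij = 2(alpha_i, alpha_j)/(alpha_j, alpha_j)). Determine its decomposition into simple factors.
The diagram associated to this matrix has two connected components: the simple roots {alpha_1, alpha_2, alpha_3, alpha_5} form a chain of 4 nodes with single edges (A_4), and {alpha_4, alpha_6} form two nodes joined by a triple edge (G_2). A semisimple Lie algebra decomposes uniquely as the direct sum of simple ideals, one per connected component of its Dynkin diagram, so g ≅ A_4 ⊕ G_2 (dimension 24 + 14 = 38).

A_4 (sl(5)) + G_2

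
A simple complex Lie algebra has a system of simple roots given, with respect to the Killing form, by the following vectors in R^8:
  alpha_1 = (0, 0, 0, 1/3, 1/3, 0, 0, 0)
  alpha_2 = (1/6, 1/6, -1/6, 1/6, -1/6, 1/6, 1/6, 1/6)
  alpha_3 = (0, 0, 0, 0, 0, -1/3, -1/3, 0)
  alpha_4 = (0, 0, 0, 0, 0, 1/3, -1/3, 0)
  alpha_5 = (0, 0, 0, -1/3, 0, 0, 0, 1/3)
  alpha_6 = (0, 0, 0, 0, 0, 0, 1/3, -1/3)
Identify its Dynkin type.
E_6

Compute the Cartan integers a_ij = 2(alpha_i, alpha_j)/(alpha_j, alpha_j); the resulting 6x6 Cartan matrix is
[[2, 0, 0, 0, -1, 0], [0, 2, -1, 0, 0, 0], [0, -1, 2, 0, 0, -1], [0, 0, 0, 2, 0, -1], [-1, 0, 0, 0, 2, -1], [0, 0, -1, -1, -1, 2]].
All simple roots have the same length, so the diagram is simply laced. The associated Dynkin diagram is a chain of 5 nodes with one extra node attached to the third node from one end (E_6), so the type is E_6.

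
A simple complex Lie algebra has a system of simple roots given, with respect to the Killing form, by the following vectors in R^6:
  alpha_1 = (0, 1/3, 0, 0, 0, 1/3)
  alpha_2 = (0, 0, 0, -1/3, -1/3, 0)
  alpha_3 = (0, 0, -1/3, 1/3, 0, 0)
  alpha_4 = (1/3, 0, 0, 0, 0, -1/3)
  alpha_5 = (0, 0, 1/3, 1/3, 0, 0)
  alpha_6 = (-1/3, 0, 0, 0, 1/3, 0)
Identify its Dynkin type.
type D_6

Compute the Cartan integers a_ij = 2(alpha_i, alpha_j)/(alpha_j, alpha_j); the resulting 6x6 Cartan matrix is
[[2, 0, 0, -1, 0, 0], [0, 2, -1, 0, -1, -1], [0, -1, 2, 0, 0, 0], [-1, 0, 0, 2, 0, -1], [0, -1, 0, 0, 2, 0], [0, -1, 0, -1, 0, 2]].
All simple roots have the same length, so the diagram is simply laced. The associated Dynkin diagram is a chain of 4 nodes with a fork of two nodes at one end (D_6), so the type is D_6 (the algebra so(12)).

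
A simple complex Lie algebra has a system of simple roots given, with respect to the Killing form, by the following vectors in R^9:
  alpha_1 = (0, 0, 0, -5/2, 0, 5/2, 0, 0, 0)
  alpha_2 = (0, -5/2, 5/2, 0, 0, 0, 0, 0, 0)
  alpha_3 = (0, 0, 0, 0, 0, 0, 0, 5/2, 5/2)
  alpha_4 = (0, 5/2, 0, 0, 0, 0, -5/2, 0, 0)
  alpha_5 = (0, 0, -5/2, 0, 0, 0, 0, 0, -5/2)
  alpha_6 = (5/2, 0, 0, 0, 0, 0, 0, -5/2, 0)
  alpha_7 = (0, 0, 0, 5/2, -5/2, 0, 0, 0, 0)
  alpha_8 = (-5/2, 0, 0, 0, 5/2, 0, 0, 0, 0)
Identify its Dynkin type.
type A_8

Compute the Cartan integers a_ij = 2(alpha_i, alpha_j)/(alpha_j, alpha_j); the resulting 8x8 Cartan matrix is
[[2, 0, 0, 0, 0, 0, -1, 0], [0, 2, 0, -1, -1, 0, 0, 0], [0, 0, 2, 0, -1, -1, 0, 0], [0, -1, 0, 2, 0, 0, 0, 0], [0, -1, -1, 0, 2, 0, 0, 0], [0, 0, -1, 0, 0, 2, 0, -1], [-1, 0, 0, 0, 0, 0, 2, -1], [0, 0, 0, 0, 0, -1, -1, 2]].
All simple roots have the same length, so the diagram is simply laced. The associated Dynkin diagram is a chain of 8 nodes with single edges (A_8), so the type is A_8 (the algebra sl(9)).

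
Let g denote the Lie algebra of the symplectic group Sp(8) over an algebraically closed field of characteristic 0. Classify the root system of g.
This is sp(8), which has dimension 8(8+1)/2 = 36 and rank 8/2 = 4. In the classification of classical Lie algebras, the symplectic algebra sp(2n) has type C_n; here n = 4, so the Dynkin diagram is a chain of 4 nodes with a double edge at one end; the terminal node there is the unique long simple root (C_4). Hence the type is C_4.

C_4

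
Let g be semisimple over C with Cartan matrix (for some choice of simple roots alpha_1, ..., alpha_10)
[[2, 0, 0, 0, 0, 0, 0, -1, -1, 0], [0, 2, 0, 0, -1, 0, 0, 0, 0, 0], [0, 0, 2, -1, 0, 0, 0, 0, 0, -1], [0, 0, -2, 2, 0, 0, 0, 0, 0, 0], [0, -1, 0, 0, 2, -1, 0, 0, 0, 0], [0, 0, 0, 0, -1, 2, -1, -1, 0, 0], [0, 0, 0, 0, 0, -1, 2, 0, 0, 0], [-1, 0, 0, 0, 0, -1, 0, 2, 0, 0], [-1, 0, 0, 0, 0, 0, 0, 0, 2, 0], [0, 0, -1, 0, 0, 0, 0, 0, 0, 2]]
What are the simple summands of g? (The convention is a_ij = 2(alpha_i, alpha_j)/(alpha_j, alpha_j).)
C_3 + E_7

The diagram associated to this matrix has two connected components: the simple roots {alpha_3, alpha_4, alpha_10} form a chain of 3 nodes with a double edge at one end; the terminal node there is the unique long simple root (C_3), and {alpha_1, alpha_2, alpha_5, alpha_6, alpha_7, alpha_8, alpha_9} form a chain of 6 nodes with one extra node attached to the third node from one end (E_7). A semisimple Lie algebra decomposes uniquely as the direct sum of simple ideals, one per connected component of its Dynkin diagram, so g ≅ C_3 ⊕ E_7 (dimension 21 + 133 = 154).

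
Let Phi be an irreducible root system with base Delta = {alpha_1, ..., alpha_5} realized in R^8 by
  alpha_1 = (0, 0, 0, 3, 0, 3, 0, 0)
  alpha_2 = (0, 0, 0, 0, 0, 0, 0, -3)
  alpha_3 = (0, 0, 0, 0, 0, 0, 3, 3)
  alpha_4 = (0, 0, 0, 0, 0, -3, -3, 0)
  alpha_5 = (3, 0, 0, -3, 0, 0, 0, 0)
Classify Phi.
type B_5

Compute the Cartan integers a_ij = 2(alpha_i, alpha_j)/(alpha_j, alpha_j); the resulting 5x5 Cartan matrix is
[[2, 0, 0, -1, -1], [0, 2, -1, 0, 0], [0, -2, 2, -1, 0], [-1, 0, -1, 2, 0], [-1, 0, 0, 0, 2]].
The roots have two lengths (squared-length ratio 2:1); the short ones are alpha_{2}. The associated Dynkin diagram is a chain of 5 nodes with a double edge at one end; the terminal node there is the unique short simple root (B_5), so the type is B_5 (the algebra so(11)).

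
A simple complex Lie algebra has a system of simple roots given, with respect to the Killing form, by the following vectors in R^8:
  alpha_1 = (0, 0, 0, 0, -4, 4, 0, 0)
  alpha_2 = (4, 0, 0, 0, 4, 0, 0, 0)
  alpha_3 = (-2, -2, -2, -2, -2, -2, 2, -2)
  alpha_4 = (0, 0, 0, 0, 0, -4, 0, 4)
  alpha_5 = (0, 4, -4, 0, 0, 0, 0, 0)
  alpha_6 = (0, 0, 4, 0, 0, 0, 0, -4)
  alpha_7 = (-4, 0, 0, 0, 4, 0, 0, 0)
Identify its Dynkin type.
Compute the Cartan integers a_ij = 2(alpha_i, alpha_j)/(alpha_j, alpha_j); the resulting 7x7 Cartan matrix is
[[2, -1, 0, -1, 0, 0, -1], [-1, 2, -1, 0, 0, 0, 0], [0, -1, 2, 0, 0, 0, 0], [-1, 0, 0, 2, 0, -1, 0], [0, 0, 0, 0, 2, -1, 0], [0, 0, 0, -1, -1, 2, 0], [-1, 0, 0, 0, 0, 0, 2]].
All simple roots have the same length, so the diagram is simply laced. The associated Dynkin diagram is a chain of 6 nodes with one extra node attached to the third node from one end (E_7), so the type is E_7.

type E_7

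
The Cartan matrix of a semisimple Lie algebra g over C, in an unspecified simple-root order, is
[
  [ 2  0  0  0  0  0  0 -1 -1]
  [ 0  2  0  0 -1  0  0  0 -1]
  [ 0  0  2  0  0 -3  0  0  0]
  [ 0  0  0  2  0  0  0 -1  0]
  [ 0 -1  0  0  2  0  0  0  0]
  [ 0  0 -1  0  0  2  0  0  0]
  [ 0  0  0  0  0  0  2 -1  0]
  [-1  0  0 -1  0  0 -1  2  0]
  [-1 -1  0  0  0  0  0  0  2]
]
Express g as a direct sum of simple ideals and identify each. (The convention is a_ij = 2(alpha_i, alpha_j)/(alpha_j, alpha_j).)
D_7 ⊕ G_2

The diagram associated to this matrix has two connected components: the simple roots {alpha_1, alpha_2, alpha_4, alpha_5, alpha_7, alpha_8, alpha_9} form a chain of 5 nodes with a fork of two nodes at one end (D_7), and {alpha_3, alpha_6} form two nodes joined by a triple edge (G_2). A semisimple Lie algebra decomposes uniquely as the direct sum of simple ideals, one per connected component of its Dynkin diagram, so g ≅ D_7 ⊕ G_2 (dimension 91 + 14 = 105).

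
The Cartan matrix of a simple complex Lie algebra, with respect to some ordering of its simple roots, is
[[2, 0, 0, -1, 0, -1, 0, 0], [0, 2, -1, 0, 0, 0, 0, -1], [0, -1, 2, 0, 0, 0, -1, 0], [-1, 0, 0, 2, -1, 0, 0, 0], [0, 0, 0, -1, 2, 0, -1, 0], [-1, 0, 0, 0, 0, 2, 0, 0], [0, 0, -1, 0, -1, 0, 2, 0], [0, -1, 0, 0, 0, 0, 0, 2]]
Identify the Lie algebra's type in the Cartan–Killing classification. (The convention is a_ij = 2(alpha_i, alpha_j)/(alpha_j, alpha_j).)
The matrix has rank 8 with 2's on the diagonal. Reading the off-diagonal entries as Dynkin edges (a single edge where a_ij = a_ji = -1; a double or triple edge where a_ij * a_ji = 2 or 3), the diagram is a chain of 8 nodes with single edges (A_8). One simple-root ordering that puts it in standard form is (alpha_6, alpha_1, alpha_4, alpha_5, alpha_7, alpha_3, alpha_2, alpha_8). So the algebra is type A_8, i.e. sl(9).

type A_8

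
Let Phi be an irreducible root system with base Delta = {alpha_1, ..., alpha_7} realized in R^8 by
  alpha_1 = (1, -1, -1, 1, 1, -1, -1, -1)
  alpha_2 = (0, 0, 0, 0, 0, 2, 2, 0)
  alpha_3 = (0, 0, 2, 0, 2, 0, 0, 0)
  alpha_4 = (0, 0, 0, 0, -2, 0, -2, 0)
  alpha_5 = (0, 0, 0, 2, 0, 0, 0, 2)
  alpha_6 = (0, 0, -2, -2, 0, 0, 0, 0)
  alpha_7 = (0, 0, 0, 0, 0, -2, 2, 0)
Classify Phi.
E_7

Compute the Cartan integers a_ij = 2(alpha_i, alpha_j)/(alpha_j, alpha_j); the resulting 7x7 Cartan matrix is
[[2, -1, 0, 0, 0, 0, 0], [-1, 2, 0, -1, 0, 0, 0], [0, 0, 2, -1, 0, -1, 0], [0, -1, -1, 2, 0, 0, -1], [0, 0, 0, 0, 2, -1, 0], [0, 0, -1, 0, -1, 2, 0], [0, 0, 0, -1, 0, 0, 2]].
All simple roots have the same length, so the diagram is simply laced. The associated Dynkin diagram is a chain of 6 nodes with one extra node attached to the third node from one end (E_7), so the type is E_7.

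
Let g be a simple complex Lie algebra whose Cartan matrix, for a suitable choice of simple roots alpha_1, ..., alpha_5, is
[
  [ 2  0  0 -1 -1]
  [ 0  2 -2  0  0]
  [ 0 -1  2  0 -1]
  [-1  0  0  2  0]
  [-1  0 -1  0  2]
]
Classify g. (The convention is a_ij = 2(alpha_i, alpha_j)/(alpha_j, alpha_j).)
C_5

The matrix has rank 5 with 2's on the diagonal. Reading the off-diagonal entries as Dynkin edges (a single edge where a_ij = a_ji = -1; a double or triple edge where a_ij * a_ji = 2 or 3), the diagram is a chain of 5 nodes with a double edge at one end; the terminal node there is the unique long simple root (C_5). One simple-root ordering that puts it in standard form is (alpha_4, alpha_1, alpha_5, alpha_3, alpha_2). So the algebra is type C_5, i.e. sp(10).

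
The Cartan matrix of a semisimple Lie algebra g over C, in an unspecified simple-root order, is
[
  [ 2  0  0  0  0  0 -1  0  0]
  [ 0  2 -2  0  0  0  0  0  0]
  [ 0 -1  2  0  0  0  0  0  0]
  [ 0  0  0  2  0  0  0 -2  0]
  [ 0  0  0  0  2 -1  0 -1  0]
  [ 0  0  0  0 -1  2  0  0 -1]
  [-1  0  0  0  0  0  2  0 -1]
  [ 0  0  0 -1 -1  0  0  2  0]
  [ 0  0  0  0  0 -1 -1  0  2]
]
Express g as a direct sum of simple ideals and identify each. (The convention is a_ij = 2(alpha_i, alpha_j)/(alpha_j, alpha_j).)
The diagram associated to this matrix has two connected components: the simple roots {alpha_2, alpha_3} form a chain of 2 nodes with a double edge at one end; the terminal node there is the unique short simple root (B_2), and {alpha_1, alpha_4, alpha_5, alpha_6, alpha_7, alpha_8, alpha_9} form a chain of 7 nodes with a double edge at one end; the terminal node there is the unique long simple root (C_7). A semisimple Lie algebra decomposes uniquely as the direct sum of simple ideals, one per connected component of its Dynkin diagram, so g ≅ B_2 ⊕ C_7 (dimension 10 + 105 = 115).

B_2 + C_7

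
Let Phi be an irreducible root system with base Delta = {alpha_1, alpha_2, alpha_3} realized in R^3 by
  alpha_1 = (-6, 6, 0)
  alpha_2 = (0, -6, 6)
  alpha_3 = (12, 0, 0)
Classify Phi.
type C_3

Compute the Cartan integers a_ij = 2(alpha_i, alpha_j)/(alpha_j, alpha_j); the resulting 3x3 Cartan matrix is
[[2, -1, -1], [-1, 2, 0], [-2, 0, 2]].
The roots have two lengths (squared-length ratio 2:1); the short ones are alpha_{1,2}. The associated Dynkin diagram is a chain of 3 nodes with a double edge at one end; the terminal node there is the unique long simple root (C_3), so the type is C_3 (the algebra sp(6)).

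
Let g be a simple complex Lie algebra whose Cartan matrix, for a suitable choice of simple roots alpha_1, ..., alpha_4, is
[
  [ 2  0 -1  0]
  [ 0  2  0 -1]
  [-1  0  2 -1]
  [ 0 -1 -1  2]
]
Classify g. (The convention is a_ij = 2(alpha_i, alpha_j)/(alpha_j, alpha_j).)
The matrix has rank 4 with 2's on the diagonal. Reading the off-diagonal entries as Dynkin edges (a single edge where a_ij = a_ji = -1; a double or triple edge where a_ij * a_ji = 2 or 3), the diagram is a chain of 4 nodes with single edges (A_4). One simple-root ordering that puts it in standard form is (alpha_2, alpha_4, alpha_3, alpha_1). So the algebra is type A_4, i.e. sl(5).

A_4 (sl(5))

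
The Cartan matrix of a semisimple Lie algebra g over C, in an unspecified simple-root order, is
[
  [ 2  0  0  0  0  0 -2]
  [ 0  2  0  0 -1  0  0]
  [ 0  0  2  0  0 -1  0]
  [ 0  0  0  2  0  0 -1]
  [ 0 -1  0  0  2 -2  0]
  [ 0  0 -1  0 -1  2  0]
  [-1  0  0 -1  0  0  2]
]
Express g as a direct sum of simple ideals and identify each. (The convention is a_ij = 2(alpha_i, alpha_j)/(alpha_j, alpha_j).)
The diagram associated to this matrix has two connected components: the simple roots {alpha_1, alpha_4, alpha_7} form a chain of 3 nodes with a double edge at one end; the terminal node there is the unique long simple root (C_3), and {alpha_2, alpha_3, alpha_5, alpha_6} form a chain of 4 nodes with a double edge between the middle two (F_4). A semisimple Lie algebra decomposes uniquely as the direct sum of simple ideals, one per connected component of its Dynkin diagram, so g ≅ C_3 ⊕ F_4 (dimension 21 + 52 = 73).

C_3 (sp(6)) + F_4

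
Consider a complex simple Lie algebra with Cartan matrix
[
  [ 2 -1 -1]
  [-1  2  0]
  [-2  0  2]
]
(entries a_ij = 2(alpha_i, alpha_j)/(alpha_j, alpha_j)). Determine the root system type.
The matrix has rank 3 with 2's on the diagonal. Reading the off-diagonal entries as Dynkin edges (a single edge where a_ij = a_ji = -1; a double or triple edge where a_ij * a_ji = 2 or 3), the diagram is a chain of 3 nodes with a double edge at one end; the terminal node there is the unique long simple root (C_3). One simple-root ordering that puts it in standard form is (alpha_2, alpha_1, alpha_3). So the algebra is type C_3, i.e. sp(6).

type C_3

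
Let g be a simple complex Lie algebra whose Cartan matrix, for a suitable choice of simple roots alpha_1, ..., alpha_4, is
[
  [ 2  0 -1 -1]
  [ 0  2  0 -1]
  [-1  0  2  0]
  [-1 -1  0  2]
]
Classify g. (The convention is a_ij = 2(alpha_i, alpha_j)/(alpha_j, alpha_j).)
The matrix has rank 4 with 2's on the diagonal. Reading the off-diagonal entries as Dynkin edges (a single edge where a_ij = a_ji = -1; a double or triple edge where a_ij * a_ji = 2 or 3), the diagram is a chain of 4 nodes with single edges (A_4). One simple-root ordering that puts it in standard form is (alpha_3, alpha_1, alpha_4, alpha_2). So the algebra is type A_4, i.e. sl(5).

A4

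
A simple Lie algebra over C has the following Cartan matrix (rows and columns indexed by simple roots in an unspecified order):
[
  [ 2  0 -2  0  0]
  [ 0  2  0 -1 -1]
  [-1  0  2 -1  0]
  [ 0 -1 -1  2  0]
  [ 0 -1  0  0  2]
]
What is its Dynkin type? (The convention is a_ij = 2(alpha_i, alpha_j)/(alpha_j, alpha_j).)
C_5 (sp(10))

The matrix has rank 5 with 2's on the diagonal. Reading the off-diagonal entries as Dynkin edges (a single edge where a_ij = a_ji = -1; a double or triple edge where a_ij * a_ji = 2 or 3), the diagram is a chain of 5 nodes with a double edge at one end; the terminal node there is the unique long simple root (C_5). One simple-root ordering that puts it in standard form is (alpha_5, alpha_2, alpha_4, alpha_3, alpha_1). So the algebra is type C_5, i.e. sp(10).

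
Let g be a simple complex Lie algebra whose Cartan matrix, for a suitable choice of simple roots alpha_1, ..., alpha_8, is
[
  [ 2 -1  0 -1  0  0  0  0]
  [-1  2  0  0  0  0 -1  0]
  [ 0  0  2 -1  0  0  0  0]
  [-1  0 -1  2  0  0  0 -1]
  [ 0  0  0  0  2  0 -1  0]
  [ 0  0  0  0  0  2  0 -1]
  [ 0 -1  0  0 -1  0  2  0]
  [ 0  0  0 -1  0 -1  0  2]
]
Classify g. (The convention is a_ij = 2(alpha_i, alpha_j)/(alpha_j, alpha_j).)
E_8

The matrix has rank 8 with 2's on the diagonal. Reading the off-diagonal entries as Dynkin edges (a single edge where a_ij = a_ji = -1; a double or triple edge where a_ij * a_ji = 2 or 3), the diagram is a chain of 7 nodes with one extra node attached to the third node from one end (E_8). One simple-root ordering that puts it in standard form is (alpha_6, alpha_3, alpha_8, alpha_4, alpha_1, alpha_2, alpha_7, alpha_5). So the algebra is type E_8.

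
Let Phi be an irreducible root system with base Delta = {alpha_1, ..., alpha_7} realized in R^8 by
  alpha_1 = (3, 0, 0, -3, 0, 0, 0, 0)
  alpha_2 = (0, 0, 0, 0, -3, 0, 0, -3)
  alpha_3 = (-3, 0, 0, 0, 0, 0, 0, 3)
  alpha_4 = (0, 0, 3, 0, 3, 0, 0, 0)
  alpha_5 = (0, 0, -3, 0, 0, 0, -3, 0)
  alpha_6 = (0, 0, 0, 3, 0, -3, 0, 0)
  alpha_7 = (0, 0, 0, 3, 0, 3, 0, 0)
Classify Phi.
Compute the Cartan integers a_ij = 2(alpha_i, alpha_j)/(alpha_j, alpha_j); the resulting 7x7 Cartan matrix is
[[2, 0, -1, 0, 0, -1, -1], [0, 2, -1, -1, 0, 0, 0], [-1, -1, 2, 0, 0, 0, 0], [0, -1, 0, 2, -1, 0, 0], [0, 0, 0, -1, 2, 0, 0], [-1, 0, 0, 0, 0, 2, 0], [-1, 0, 0, 0, 0, 0, 2]].
All simple roots have the same length, so the diagram is simply laced. The associated Dynkin diagram is a chain of 5 nodes with a fork of two nodes at one end (D_7), so the type is D_7 (the algebra so(14)).

D_7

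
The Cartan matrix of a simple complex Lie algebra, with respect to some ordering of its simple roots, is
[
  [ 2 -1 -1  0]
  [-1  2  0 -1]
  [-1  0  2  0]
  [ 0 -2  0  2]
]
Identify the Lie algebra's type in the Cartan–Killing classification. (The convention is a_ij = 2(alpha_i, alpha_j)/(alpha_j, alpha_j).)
The matrix has rank 4 with 2's on the diagonal. Reading the off-diagonal entries as Dynkin edges (a single edge where a_ij = a_ji = -1; a double or triple edge where a_ij * a_ji = 2 or 3), the diagram is a chain of 4 nodes with a double edge at one end; the terminal node there is the unique long simple root (C_4). One simple-root ordering that puts it in standard form is (alpha_3, alpha_1, alpha_2, alpha_4). So the algebra is type C_4, i.e. sp(8).

C_4 (sp(8))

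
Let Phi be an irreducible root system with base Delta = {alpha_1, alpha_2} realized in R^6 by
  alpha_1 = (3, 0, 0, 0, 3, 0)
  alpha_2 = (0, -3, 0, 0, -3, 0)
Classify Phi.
type A_2

Compute the Cartan integers a_ij = 2(alpha_i, alpha_j)/(alpha_j, alpha_j); the resulting 2x2 Cartan matrix is
[[2, -1], [-1, 2]].
All simple roots have the same length, so the diagram is simply laced. The associated Dynkin diagram is a chain of 2 nodes with single edges (A_2), so the type is A_2 (the algebra sl(3)).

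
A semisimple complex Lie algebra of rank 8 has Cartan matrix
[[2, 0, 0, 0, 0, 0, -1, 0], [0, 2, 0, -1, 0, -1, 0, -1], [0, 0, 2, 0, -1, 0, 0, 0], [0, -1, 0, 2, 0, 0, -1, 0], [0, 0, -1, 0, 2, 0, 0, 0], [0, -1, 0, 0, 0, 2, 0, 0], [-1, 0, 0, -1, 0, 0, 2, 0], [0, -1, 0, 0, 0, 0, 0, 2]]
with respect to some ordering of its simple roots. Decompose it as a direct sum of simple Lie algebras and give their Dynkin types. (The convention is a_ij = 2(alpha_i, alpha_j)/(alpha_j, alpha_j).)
The diagram associated to this matrix has two connected components: the simple roots {alpha_3, alpha_5} form a chain of 2 nodes with single edges (A_2), and {alpha_1, alpha_2, alpha_4, alpha_6, alpha_7, alpha_8} form a chain of 4 nodes with a fork of two nodes at one end (D_6). A semisimple Lie algebra decomposes uniquely as the direct sum of simple ideals, one per connected component of its Dynkin diagram, so g ≅ A_2 ⊕ D_6 (dimension 8 + 66 = 74).

A_2 + D_6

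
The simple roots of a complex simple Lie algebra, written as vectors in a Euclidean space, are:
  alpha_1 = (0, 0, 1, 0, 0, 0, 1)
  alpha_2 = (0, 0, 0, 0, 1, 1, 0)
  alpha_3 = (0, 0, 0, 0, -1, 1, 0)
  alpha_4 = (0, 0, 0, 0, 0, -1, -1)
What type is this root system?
D4

Compute the Cartan integers a_ij = 2(alpha_i, alpha_j)/(alpha_j, alpha_j); the resulting 4x4 Cartan matrix is
[[2, 0, 0, -1], [0, 2, 0, -1], [0, 0, 2, -1], [-1, -1, -1, 2]].
All simple roots have the same length, so the diagram is simply laced. The associated Dynkin diagram is a chain of 2 nodes with a fork of two nodes at one end (D_4), so the type is D_4 (the algebra so(8)).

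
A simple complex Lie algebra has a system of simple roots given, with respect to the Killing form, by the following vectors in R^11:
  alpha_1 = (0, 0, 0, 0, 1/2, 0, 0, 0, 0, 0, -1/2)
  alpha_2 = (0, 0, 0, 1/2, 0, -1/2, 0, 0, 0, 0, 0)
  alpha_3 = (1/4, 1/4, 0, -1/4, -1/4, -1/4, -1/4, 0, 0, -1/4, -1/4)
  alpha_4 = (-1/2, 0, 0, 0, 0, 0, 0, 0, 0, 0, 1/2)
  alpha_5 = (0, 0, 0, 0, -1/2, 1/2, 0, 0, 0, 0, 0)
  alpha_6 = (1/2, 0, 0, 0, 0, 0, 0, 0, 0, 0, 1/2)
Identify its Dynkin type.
E_6

Compute the Cartan integers a_ij = 2(alpha_i, alpha_j)/(alpha_j, alpha_j); the resulting 6x6 Cartan matrix is
[[2, 0, 0, -1, -1, -1], [0, 2, 0, 0, -1, 0], [0, 0, 2, -1, 0, 0], [-1, 0, -1, 2, 0, 0], [-1, -1, 0, 0, 2, 0], [-1, 0, 0, 0, 0, 2]].
All simple roots have the same length, so the diagram is simply laced. The associated Dynkin diagram is a chain of 5 nodes with one extra node attached to the third node from one end (E_6), so the type is E_6.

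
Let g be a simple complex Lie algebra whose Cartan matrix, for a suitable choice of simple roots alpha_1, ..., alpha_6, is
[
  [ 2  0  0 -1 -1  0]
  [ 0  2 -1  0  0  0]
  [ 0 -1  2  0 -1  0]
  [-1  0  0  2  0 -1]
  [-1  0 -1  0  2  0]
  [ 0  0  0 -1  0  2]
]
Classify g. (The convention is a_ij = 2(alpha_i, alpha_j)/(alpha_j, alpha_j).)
A_6

The matrix has rank 6 with 2's on the diagonal. Reading the off-diagonal entries as Dynkin edges (a single edge where a_ij = a_ji = -1; a double or triple edge where a_ij * a_ji = 2 or 3), the diagram is a chain of 6 nodes with single edges (A_6). One simple-root ordering that puts it in standard form is (alpha_2, alpha_3, alpha_5, alpha_1, alpha_4, alpha_6). So the algebra is type A_6, i.e. sl(7).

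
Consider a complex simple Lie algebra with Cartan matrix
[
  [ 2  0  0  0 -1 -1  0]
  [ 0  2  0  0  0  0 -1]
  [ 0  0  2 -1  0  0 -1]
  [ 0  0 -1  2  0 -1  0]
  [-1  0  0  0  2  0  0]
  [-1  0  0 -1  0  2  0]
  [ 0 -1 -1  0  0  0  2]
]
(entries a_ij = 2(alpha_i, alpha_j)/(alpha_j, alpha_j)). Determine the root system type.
The matrix has rank 7 with 2's on the diagonal. Reading the off-diagonal entries as Dynkin edges (a single edge where a_ij = a_ji = -1; a double or triple edge where a_ij * a_ji = 2 or 3), the diagram is a chain of 7 nodes with single edges (A_7). One simple-root ordering that puts it in standard form is (alpha_5, alpha_1, alpha_6, alpha_4, alpha_3, alpha_7, alpha_2). So the algebra is type A_7, i.e. sl(8).

A_7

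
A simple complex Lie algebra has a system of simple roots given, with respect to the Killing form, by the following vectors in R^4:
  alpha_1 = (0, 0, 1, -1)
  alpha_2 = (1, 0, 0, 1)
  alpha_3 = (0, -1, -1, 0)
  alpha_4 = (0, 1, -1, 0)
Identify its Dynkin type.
D_4

Compute the Cartan integers a_ij = 2(alpha_i, alpha_j)/(alpha_j, alpha_j); the resulting 4x4 Cartan matrix is
[[2, -1, -1, -1], [-1, 2, 0, 0], [-1, 0, 2, 0], [-1, 0, 0, 2]].
All simple roots have the same length, so the diagram is simply laced. The associated Dynkin diagram is a chain of 2 nodes with a fork of two nodes at one end (D_4), so the type is D_4 (the algebra so(8)).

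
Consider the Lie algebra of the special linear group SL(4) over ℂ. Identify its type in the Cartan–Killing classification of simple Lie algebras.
type A_3

This is sl(4), which has dimension 4^2 - 1 = 15 and rank 4 - 1 = 3 (a Cartan subalgebra is the diagonal traceless matrices). In the classification of classical Lie algebras, the special linear algebra sl(n+1) has type A_n; here n = 3, so the Dynkin diagram is a chain of 3 nodes with single edges (A_3). Hence the type is A_3.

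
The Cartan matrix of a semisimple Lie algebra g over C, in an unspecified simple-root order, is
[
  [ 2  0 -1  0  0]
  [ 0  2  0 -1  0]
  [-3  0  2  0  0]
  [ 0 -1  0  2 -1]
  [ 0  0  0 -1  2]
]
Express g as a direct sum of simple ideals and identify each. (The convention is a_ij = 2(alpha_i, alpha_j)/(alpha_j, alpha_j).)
The diagram associated to this matrix has two connected components: the simple roots {alpha_2, alpha_4, alpha_5} form a chain of 3 nodes with single edges (A_3), and {alpha_1, alpha_3} form two nodes joined by a triple edge (G_2). A semisimple Lie algebra decomposes uniquely as the direct sum of simple ideals, one per connected component of its Dynkin diagram, so g ≅ A_3 ⊕ G_2 (dimension 15 + 14 = 29).

A3 + G2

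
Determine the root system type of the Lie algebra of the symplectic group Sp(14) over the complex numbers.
This is sp(14), which has dimension 14(14+1)/2 = 105 and rank 14/2 = 7. In the classification of classical Lie algebras, the symplectic algebra sp(2n) has type C_n; here n = 7, so the Dynkin diagram is a chain of 7 nodes with a double edge at one end; the terminal node there is the unique long simple root (C_7). Hence the type is C_7.

C_7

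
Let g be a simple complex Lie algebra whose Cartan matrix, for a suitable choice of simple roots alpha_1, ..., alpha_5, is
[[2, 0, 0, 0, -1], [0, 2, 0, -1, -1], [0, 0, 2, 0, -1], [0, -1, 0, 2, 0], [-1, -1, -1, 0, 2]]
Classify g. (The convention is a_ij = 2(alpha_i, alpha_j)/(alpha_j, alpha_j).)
The matrix has rank 5 with 2's on the diagonal. Reading the off-diagonal entries as Dynkin edges (a single edge where a_ij = a_ji = -1; a double or triple edge where a_ij * a_ji = 2 or 3), the diagram is a chain of 3 nodes with a fork of two nodes at one end (D_5). One simple-root ordering that puts it in standard form is (alpha_4, alpha_2, alpha_5, alpha_1, alpha_3). So the algebra is type D_5, i.e. so(10).

D_5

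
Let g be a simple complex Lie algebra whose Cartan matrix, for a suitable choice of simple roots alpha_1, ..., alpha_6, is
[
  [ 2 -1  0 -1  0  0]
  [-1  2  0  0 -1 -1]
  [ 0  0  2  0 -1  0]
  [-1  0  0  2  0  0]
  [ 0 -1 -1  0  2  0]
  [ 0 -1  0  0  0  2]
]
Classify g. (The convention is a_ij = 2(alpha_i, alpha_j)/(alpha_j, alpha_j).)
E_6

The matrix has rank 6 with 2's on the diagonal. Reading the off-diagonal entries as Dynkin edges (a single edge where a_ij = a_ji = -1; a double or triple edge where a_ij * a_ji = 2 or 3), the diagram is a chain of 5 nodes with one extra node attached to the third node from one end (E_6). One simple-root ordering that puts it in standard form is (alpha_3, alpha_6, alpha_5, alpha_2, alpha_1, alpha_4). So the algebra is type E_6.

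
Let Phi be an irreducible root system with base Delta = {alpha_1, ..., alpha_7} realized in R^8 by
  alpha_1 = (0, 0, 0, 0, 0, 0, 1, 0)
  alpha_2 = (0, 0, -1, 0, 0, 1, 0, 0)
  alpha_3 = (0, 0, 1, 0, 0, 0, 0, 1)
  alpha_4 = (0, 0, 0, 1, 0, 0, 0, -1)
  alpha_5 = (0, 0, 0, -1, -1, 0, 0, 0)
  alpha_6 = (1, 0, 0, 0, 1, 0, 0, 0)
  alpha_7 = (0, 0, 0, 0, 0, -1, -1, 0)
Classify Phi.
Compute the Cartan integers a_ij = 2(alpha_i, alpha_j)/(alpha_j, alpha_j); the resulting 7x7 Cartan matrix is
[[2, 0, 0, 0, 0, 0, -1], [0, 2, -1, 0, 0, 0, -1], [0, -1, 2, -1, 0, 0, 0], [0, 0, -1, 2, -1, 0, 0], [0, 0, 0, -1, 2, -1, 0], [0, 0, 0, 0, -1, 2, 0], [-2, -1, 0, 0, 0, 0, 2]].
The roots have two lengths (squared-length ratio 2:1); the short ones are alpha_{1}. The associated Dynkin diagram is a chain of 7 nodes with a double edge at one end; the terminal node there is the unique short simple root (B_7), so the type is B_7 (the algebra so(15)).

B_7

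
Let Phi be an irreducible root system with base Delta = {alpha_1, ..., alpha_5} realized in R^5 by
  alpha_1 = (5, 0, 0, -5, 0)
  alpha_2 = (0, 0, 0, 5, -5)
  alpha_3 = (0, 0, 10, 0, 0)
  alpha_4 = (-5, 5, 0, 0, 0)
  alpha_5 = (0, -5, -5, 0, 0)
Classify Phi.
Compute the Cartan integers a_ij = 2(alpha_i, alpha_j)/(alpha_j, alpha_j); the resulting 5x5 Cartan matrix is
[[2, -1, 0, -1, 0], [-1, 2, 0, 0, 0], [0, 0, 2, 0, -2], [-1, 0, 0, 2, -1], [0, 0, -1, -1, 2]].
The roots have two lengths (squared-length ratio 2:1); the short ones are alpha_{1,2,4,5}. The associated Dynkin diagram is a chain of 5 nodes with a double edge at one end; the terminal node there is the unique long simple root (C_5), so the type is C_5 (the algebra sp(10)).

C5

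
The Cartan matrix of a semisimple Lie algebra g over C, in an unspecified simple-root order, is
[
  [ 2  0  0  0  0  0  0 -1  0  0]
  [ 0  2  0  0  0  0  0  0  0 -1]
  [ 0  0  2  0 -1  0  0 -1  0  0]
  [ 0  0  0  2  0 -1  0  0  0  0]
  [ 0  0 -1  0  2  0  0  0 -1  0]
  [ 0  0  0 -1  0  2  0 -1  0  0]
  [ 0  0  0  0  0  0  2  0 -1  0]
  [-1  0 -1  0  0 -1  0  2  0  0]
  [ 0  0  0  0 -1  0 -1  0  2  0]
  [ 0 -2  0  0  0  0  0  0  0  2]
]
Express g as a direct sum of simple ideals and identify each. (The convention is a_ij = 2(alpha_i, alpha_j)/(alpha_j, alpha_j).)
The diagram associated to this matrix has two connected components: the simple roots {alpha_2, alpha_10} form a chain of 2 nodes with a double edge at one end; the terminal node there is the unique short simple root (B_2), and {alpha_1, alpha_3, alpha_4, alpha_5, alpha_6, alpha_7, alpha_8, alpha_9} form a chain of 7 nodes with one extra node attached to the third node from one end (E_8). A semisimple Lie algebra decomposes uniquely as the direct sum of simple ideals, one per connected component of its Dynkin diagram, so g ≅ B_2 ⊕ E_8 (dimension 10 + 248 = 258).

B2 ⊕ E8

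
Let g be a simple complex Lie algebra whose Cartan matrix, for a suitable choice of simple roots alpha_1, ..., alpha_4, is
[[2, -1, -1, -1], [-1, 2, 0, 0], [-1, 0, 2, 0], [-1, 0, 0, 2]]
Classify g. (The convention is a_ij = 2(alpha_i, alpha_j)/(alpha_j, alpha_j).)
D_4

The matrix has rank 4 with 2's on the diagonal. Reading the off-diagonal entries as Dynkin edges (a single edge where a_ij = a_ji = -1; a double or triple edge where a_ij * a_ji = 2 or 3), the diagram is a chain of 2 nodes with a fork of two nodes at one end (D_4). One simple-root ordering that puts it in standard form is (alpha_4, alpha_1, alpha_2, alpha_3). So the algebra is type D_4, i.e. so(8).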